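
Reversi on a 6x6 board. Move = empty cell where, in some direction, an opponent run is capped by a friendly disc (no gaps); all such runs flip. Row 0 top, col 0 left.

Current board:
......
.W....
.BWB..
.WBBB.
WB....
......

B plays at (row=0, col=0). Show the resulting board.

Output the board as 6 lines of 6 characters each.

Answer: B.....
.B....
.BBB..
.WBBB.
WB....
......

Derivation:
Place B at (0,0); scan 8 dirs for brackets.
Dir NW: edge -> no flip
Dir N: edge -> no flip
Dir NE: edge -> no flip
Dir W: edge -> no flip
Dir E: first cell '.' (not opp) -> no flip
Dir SW: edge -> no flip
Dir S: first cell '.' (not opp) -> no flip
Dir SE: opp run (1,1) (2,2) capped by B -> flip
All flips: (1,1) (2,2)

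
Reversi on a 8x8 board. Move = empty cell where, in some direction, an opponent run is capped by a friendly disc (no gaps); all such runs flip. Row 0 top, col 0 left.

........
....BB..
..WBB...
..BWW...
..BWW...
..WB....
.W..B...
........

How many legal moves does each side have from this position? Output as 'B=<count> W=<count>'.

-- B to move --
(1,1): no bracket -> illegal
(1,2): flips 1 -> legal
(1,3): no bracket -> illegal
(2,1): flips 1 -> legal
(2,5): no bracket -> illegal
(3,1): no bracket -> illegal
(3,5): flips 3 -> legal
(4,1): no bracket -> illegal
(4,5): flips 3 -> legal
(5,0): no bracket -> illegal
(5,1): flips 1 -> legal
(5,4): flips 3 -> legal
(5,5): no bracket -> illegal
(6,0): no bracket -> illegal
(6,2): flips 1 -> legal
(6,3): no bracket -> illegal
(7,0): no bracket -> illegal
(7,1): no bracket -> illegal
(7,2): no bracket -> illegal
B mobility = 7
-- W to move --
(0,3): no bracket -> illegal
(0,4): flips 2 -> legal
(0,5): no bracket -> illegal
(0,6): flips 2 -> legal
(1,2): flips 1 -> legal
(1,3): flips 1 -> legal
(1,6): no bracket -> illegal
(2,1): flips 1 -> legal
(2,5): flips 2 -> legal
(2,6): no bracket -> illegal
(3,1): flips 1 -> legal
(3,5): no bracket -> illegal
(4,1): flips 1 -> legal
(5,1): flips 1 -> legal
(5,4): flips 1 -> legal
(5,5): no bracket -> illegal
(6,2): flips 1 -> legal
(6,3): flips 1 -> legal
(6,5): no bracket -> illegal
(7,3): no bracket -> illegal
(7,4): no bracket -> illegal
(7,5): no bracket -> illegal
W mobility = 12

Answer: B=7 W=12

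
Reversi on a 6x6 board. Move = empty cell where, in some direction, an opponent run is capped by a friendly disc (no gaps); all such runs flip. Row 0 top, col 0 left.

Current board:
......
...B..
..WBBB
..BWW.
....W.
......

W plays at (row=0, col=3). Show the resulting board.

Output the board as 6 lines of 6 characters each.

Answer: ...W..
...W..
..WWBB
..BWW.
....W.
......

Derivation:
Place W at (0,3); scan 8 dirs for brackets.
Dir NW: edge -> no flip
Dir N: edge -> no flip
Dir NE: edge -> no flip
Dir W: first cell '.' (not opp) -> no flip
Dir E: first cell '.' (not opp) -> no flip
Dir SW: first cell '.' (not opp) -> no flip
Dir S: opp run (1,3) (2,3) capped by W -> flip
Dir SE: first cell '.' (not opp) -> no flip
All flips: (1,3) (2,3)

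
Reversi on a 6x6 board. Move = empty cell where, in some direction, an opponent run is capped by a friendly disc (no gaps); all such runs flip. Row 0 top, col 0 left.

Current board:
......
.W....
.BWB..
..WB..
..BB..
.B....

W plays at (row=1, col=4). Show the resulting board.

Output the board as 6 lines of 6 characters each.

Place W at (1,4); scan 8 dirs for brackets.
Dir NW: first cell '.' (not opp) -> no flip
Dir N: first cell '.' (not opp) -> no flip
Dir NE: first cell '.' (not opp) -> no flip
Dir W: first cell '.' (not opp) -> no flip
Dir E: first cell '.' (not opp) -> no flip
Dir SW: opp run (2,3) capped by W -> flip
Dir S: first cell '.' (not opp) -> no flip
Dir SE: first cell '.' (not opp) -> no flip
All flips: (2,3)

Answer: ......
.W..W.
.BWW..
..WB..
..BB..
.B....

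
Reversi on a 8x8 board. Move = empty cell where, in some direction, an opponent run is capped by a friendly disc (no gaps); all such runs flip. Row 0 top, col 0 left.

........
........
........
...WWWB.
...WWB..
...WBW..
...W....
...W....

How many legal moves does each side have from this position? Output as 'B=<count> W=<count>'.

-- B to move --
(2,2): no bracket -> illegal
(2,3): flips 1 -> legal
(2,4): flips 2 -> legal
(2,5): flips 1 -> legal
(2,6): no bracket -> illegal
(3,2): flips 4 -> legal
(4,2): flips 2 -> legal
(4,6): no bracket -> illegal
(5,2): flips 1 -> legal
(5,6): flips 1 -> legal
(6,2): no bracket -> illegal
(6,4): no bracket -> illegal
(6,5): flips 1 -> legal
(6,6): no bracket -> illegal
(7,2): flips 1 -> legal
(7,4): no bracket -> illegal
B mobility = 9
-- W to move --
(2,5): no bracket -> illegal
(2,6): no bracket -> illegal
(2,7): flips 3 -> legal
(3,7): flips 1 -> legal
(4,6): flips 1 -> legal
(4,7): no bracket -> illegal
(5,6): flips 1 -> legal
(6,4): flips 1 -> legal
(6,5): flips 1 -> legal
W mobility = 6

Answer: B=9 W=6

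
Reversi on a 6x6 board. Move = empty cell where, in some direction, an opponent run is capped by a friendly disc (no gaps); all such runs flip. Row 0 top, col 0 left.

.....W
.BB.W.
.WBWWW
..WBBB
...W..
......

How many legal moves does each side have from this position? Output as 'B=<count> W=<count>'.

-- B to move --
(0,3): no bracket -> illegal
(0,4): flips 2 -> legal
(1,0): no bracket -> illegal
(1,3): flips 2 -> legal
(1,5): flips 2 -> legal
(2,0): flips 1 -> legal
(3,0): flips 1 -> legal
(3,1): flips 2 -> legal
(4,1): no bracket -> illegal
(4,2): flips 1 -> legal
(4,4): no bracket -> illegal
(5,2): flips 1 -> legal
(5,3): flips 1 -> legal
(5,4): no bracket -> illegal
B mobility = 9
-- W to move --
(0,0): no bracket -> illegal
(0,1): flips 2 -> legal
(0,2): flips 2 -> legal
(0,3): flips 1 -> legal
(1,0): no bracket -> illegal
(1,3): no bracket -> illegal
(2,0): no bracket -> illegal
(3,1): no bracket -> illegal
(4,2): flips 1 -> legal
(4,4): flips 1 -> legal
(4,5): flips 2 -> legal
W mobility = 6

Answer: B=9 W=6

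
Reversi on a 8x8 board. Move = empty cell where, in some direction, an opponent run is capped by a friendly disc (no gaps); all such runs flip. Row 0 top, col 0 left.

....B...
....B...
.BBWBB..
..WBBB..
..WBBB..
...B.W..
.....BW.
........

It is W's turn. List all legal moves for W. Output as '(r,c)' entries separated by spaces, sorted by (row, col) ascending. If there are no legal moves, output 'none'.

(0,3): no bracket -> illegal
(0,5): flips 1 -> legal
(1,0): flips 1 -> legal
(1,1): flips 3 -> legal
(1,2): flips 1 -> legal
(1,3): no bracket -> illegal
(1,5): flips 5 -> legal
(1,6): no bracket -> illegal
(2,0): flips 2 -> legal
(2,6): flips 2 -> legal
(3,0): no bracket -> illegal
(3,1): no bracket -> illegal
(3,6): flips 3 -> legal
(4,6): flips 3 -> legal
(5,2): no bracket -> illegal
(5,4): flips 1 -> legal
(5,6): flips 2 -> legal
(6,2): no bracket -> illegal
(6,3): flips 3 -> legal
(6,4): flips 2 -> legal
(7,4): no bracket -> illegal
(7,5): flips 1 -> legal
(7,6): no bracket -> illegal

Answer: (0,5) (1,0) (1,1) (1,2) (1,5) (2,0) (2,6) (3,6) (4,6) (5,4) (5,6) (6,3) (6,4) (7,5)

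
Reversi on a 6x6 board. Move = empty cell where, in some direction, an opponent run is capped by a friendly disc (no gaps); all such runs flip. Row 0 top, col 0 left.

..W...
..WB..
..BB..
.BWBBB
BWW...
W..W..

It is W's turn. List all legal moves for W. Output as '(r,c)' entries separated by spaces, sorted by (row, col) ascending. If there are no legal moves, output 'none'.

Answer: (1,4) (2,0) (2,1) (2,4) (3,0) (4,5)

Derivation:
(0,3): no bracket -> illegal
(0,4): no bracket -> illegal
(1,1): no bracket -> illegal
(1,4): flips 2 -> legal
(2,0): flips 1 -> legal
(2,1): flips 1 -> legal
(2,4): flips 2 -> legal
(2,5): no bracket -> illegal
(3,0): flips 2 -> legal
(4,3): no bracket -> illegal
(4,4): no bracket -> illegal
(4,5): flips 2 -> legal
(5,1): no bracket -> illegal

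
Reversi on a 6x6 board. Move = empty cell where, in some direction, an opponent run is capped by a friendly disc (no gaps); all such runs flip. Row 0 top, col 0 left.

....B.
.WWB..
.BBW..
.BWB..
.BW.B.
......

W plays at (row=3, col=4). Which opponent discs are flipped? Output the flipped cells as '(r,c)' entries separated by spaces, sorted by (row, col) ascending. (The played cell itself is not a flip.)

Answer: (3,3)

Derivation:
Dir NW: first cell 'W' (not opp) -> no flip
Dir N: first cell '.' (not opp) -> no flip
Dir NE: first cell '.' (not opp) -> no flip
Dir W: opp run (3,3) capped by W -> flip
Dir E: first cell '.' (not opp) -> no flip
Dir SW: first cell '.' (not opp) -> no flip
Dir S: opp run (4,4), next='.' -> no flip
Dir SE: first cell '.' (not opp) -> no flip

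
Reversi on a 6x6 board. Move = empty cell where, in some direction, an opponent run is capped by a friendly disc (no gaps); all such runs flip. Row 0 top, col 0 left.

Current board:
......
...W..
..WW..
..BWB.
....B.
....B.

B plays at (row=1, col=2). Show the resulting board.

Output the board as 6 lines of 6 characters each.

Answer: ......
..BW..
..BB..
..BWB.
....B.
....B.

Derivation:
Place B at (1,2); scan 8 dirs for brackets.
Dir NW: first cell '.' (not opp) -> no flip
Dir N: first cell '.' (not opp) -> no flip
Dir NE: first cell '.' (not opp) -> no flip
Dir W: first cell '.' (not opp) -> no flip
Dir E: opp run (1,3), next='.' -> no flip
Dir SW: first cell '.' (not opp) -> no flip
Dir S: opp run (2,2) capped by B -> flip
Dir SE: opp run (2,3) capped by B -> flip
All flips: (2,2) (2,3)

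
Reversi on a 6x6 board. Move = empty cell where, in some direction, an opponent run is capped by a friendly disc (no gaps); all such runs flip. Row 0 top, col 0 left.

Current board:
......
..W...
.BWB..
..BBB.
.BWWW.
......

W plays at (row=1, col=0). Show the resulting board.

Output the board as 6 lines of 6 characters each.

Answer: ......
W.W...
.WWB..
..WBB.
.BWWW.
......

Derivation:
Place W at (1,0); scan 8 dirs for brackets.
Dir NW: edge -> no flip
Dir N: first cell '.' (not opp) -> no flip
Dir NE: first cell '.' (not opp) -> no flip
Dir W: edge -> no flip
Dir E: first cell '.' (not opp) -> no flip
Dir SW: edge -> no flip
Dir S: first cell '.' (not opp) -> no flip
Dir SE: opp run (2,1) (3,2) capped by W -> flip
All flips: (2,1) (3,2)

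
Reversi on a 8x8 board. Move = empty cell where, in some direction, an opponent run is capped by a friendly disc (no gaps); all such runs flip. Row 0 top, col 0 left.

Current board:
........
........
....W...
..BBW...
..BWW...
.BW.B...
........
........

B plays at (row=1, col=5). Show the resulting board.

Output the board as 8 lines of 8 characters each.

Answer: ........
.....B..
....B...
..BBW...
..BWW...
.BW.B...
........
........

Derivation:
Place B at (1,5); scan 8 dirs for brackets.
Dir NW: first cell '.' (not opp) -> no flip
Dir N: first cell '.' (not opp) -> no flip
Dir NE: first cell '.' (not opp) -> no flip
Dir W: first cell '.' (not opp) -> no flip
Dir E: first cell '.' (not opp) -> no flip
Dir SW: opp run (2,4) capped by B -> flip
Dir S: first cell '.' (not opp) -> no flip
Dir SE: first cell '.' (not opp) -> no flip
All flips: (2,4)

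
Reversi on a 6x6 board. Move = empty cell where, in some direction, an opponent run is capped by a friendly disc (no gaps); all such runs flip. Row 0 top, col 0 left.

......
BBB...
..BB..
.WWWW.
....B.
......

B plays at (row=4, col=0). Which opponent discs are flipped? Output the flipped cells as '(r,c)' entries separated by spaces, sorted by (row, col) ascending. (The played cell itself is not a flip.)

Dir NW: edge -> no flip
Dir N: first cell '.' (not opp) -> no flip
Dir NE: opp run (3,1) capped by B -> flip
Dir W: edge -> no flip
Dir E: first cell '.' (not opp) -> no flip
Dir SW: edge -> no flip
Dir S: first cell '.' (not opp) -> no flip
Dir SE: first cell '.' (not opp) -> no flip

Answer: (3,1)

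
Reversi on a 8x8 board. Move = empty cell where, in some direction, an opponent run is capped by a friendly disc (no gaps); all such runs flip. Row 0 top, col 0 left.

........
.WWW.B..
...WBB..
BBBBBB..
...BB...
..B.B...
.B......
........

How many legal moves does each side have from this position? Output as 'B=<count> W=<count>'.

Answer: B=5 W=5

Derivation:
-- B to move --
(0,0): no bracket -> illegal
(0,1): flips 2 -> legal
(0,2): flips 1 -> legal
(0,3): flips 2 -> legal
(0,4): no bracket -> illegal
(1,0): no bracket -> illegal
(1,4): flips 1 -> legal
(2,0): no bracket -> illegal
(2,1): no bracket -> illegal
(2,2): flips 1 -> legal
B mobility = 5
-- W to move --
(0,4): no bracket -> illegal
(0,5): no bracket -> illegal
(0,6): no bracket -> illegal
(1,4): no bracket -> illegal
(1,6): no bracket -> illegal
(2,0): no bracket -> illegal
(2,1): no bracket -> illegal
(2,2): no bracket -> illegal
(2,6): flips 2 -> legal
(3,6): no bracket -> illegal
(4,0): no bracket -> illegal
(4,1): flips 1 -> legal
(4,2): no bracket -> illegal
(4,5): flips 1 -> legal
(4,6): flips 2 -> legal
(5,0): no bracket -> illegal
(5,1): no bracket -> illegal
(5,3): flips 2 -> legal
(5,5): no bracket -> illegal
(6,0): no bracket -> illegal
(6,2): no bracket -> illegal
(6,3): no bracket -> illegal
(6,4): no bracket -> illegal
(6,5): no bracket -> illegal
(7,0): no bracket -> illegal
(7,1): no bracket -> illegal
(7,2): no bracket -> illegal
W mobility = 5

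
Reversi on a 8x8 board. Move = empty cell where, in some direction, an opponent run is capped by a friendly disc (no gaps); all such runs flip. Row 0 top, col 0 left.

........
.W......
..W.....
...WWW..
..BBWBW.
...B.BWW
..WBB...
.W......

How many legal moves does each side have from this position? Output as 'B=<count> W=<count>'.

-- B to move --
(0,0): flips 4 -> legal
(0,1): no bracket -> illegal
(0,2): no bracket -> illegal
(1,0): no bracket -> illegal
(1,2): no bracket -> illegal
(1,3): no bracket -> illegal
(2,0): no bracket -> illegal
(2,1): no bracket -> illegal
(2,3): flips 2 -> legal
(2,4): flips 1 -> legal
(2,5): flips 2 -> legal
(2,6): flips 2 -> legal
(3,1): no bracket -> illegal
(3,2): no bracket -> illegal
(3,6): no bracket -> illegal
(3,7): flips 1 -> legal
(4,7): flips 1 -> legal
(5,1): no bracket -> illegal
(5,2): no bracket -> illegal
(5,4): no bracket -> illegal
(6,0): no bracket -> illegal
(6,1): flips 1 -> legal
(6,5): no bracket -> illegal
(6,6): no bracket -> illegal
(6,7): flips 1 -> legal
(7,0): no bracket -> illegal
(7,2): no bracket -> illegal
(7,3): no bracket -> illegal
B mobility = 9
-- W to move --
(3,1): no bracket -> illegal
(3,2): no bracket -> illegal
(3,6): no bracket -> illegal
(4,1): flips 2 -> legal
(5,1): flips 1 -> legal
(5,2): flips 1 -> legal
(5,4): flips 1 -> legal
(6,5): flips 4 -> legal
(6,6): flips 1 -> legal
(7,2): no bracket -> illegal
(7,3): flips 5 -> legal
(7,4): no bracket -> illegal
(7,5): no bracket -> illegal
W mobility = 7

Answer: B=9 W=7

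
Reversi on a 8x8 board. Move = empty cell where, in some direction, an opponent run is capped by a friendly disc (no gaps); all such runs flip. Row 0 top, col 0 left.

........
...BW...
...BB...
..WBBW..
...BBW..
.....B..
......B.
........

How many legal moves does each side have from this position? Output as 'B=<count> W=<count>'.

-- B to move --
(0,3): no bracket -> illegal
(0,4): flips 1 -> legal
(0,5): flips 1 -> legal
(1,5): flips 1 -> legal
(2,1): flips 1 -> legal
(2,2): no bracket -> illegal
(2,5): flips 2 -> legal
(2,6): flips 1 -> legal
(3,1): flips 1 -> legal
(3,6): flips 1 -> legal
(4,1): flips 1 -> legal
(4,2): no bracket -> illegal
(4,6): flips 2 -> legal
(5,4): no bracket -> illegal
(5,6): flips 1 -> legal
B mobility = 11
-- W to move --
(0,2): flips 2 -> legal
(0,3): no bracket -> illegal
(0,4): no bracket -> illegal
(1,2): flips 3 -> legal
(1,5): no bracket -> illegal
(2,2): no bracket -> illegal
(2,5): no bracket -> illegal
(4,2): flips 2 -> legal
(4,6): no bracket -> illegal
(5,2): no bracket -> illegal
(5,3): flips 1 -> legal
(5,4): flips 4 -> legal
(5,6): no bracket -> illegal
(5,7): no bracket -> illegal
(6,4): no bracket -> illegal
(6,5): flips 1 -> legal
(6,7): no bracket -> illegal
(7,5): no bracket -> illegal
(7,6): no bracket -> illegal
(7,7): no bracket -> illegal
W mobility = 6

Answer: B=11 W=6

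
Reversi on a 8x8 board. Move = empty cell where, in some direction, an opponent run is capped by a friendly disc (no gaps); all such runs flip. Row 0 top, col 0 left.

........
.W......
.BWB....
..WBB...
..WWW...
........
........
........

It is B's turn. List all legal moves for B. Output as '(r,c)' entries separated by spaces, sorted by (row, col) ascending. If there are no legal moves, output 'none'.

Answer: (0,0) (0,1) (3,1) (4,1) (5,1) (5,2) (5,3) (5,4) (5,5)

Derivation:
(0,0): flips 2 -> legal
(0,1): flips 1 -> legal
(0,2): no bracket -> illegal
(1,0): no bracket -> illegal
(1,2): no bracket -> illegal
(1,3): no bracket -> illegal
(2,0): no bracket -> illegal
(3,1): flips 1 -> legal
(3,5): no bracket -> illegal
(4,1): flips 1 -> legal
(4,5): no bracket -> illegal
(5,1): flips 1 -> legal
(5,2): flips 1 -> legal
(5,3): flips 1 -> legal
(5,4): flips 3 -> legal
(5,5): flips 1 -> legal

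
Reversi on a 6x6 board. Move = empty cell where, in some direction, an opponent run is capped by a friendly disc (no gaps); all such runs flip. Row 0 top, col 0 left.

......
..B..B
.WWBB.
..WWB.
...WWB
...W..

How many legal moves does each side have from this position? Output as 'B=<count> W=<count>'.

Answer: B=7 W=6

Derivation:
-- B to move --
(1,0): no bracket -> illegal
(1,1): no bracket -> illegal
(1,3): no bracket -> illegal
(2,0): flips 2 -> legal
(3,0): flips 1 -> legal
(3,1): flips 2 -> legal
(3,5): no bracket -> illegal
(4,1): flips 1 -> legal
(4,2): flips 5 -> legal
(5,2): flips 1 -> legal
(5,4): flips 1 -> legal
(5,5): no bracket -> illegal
B mobility = 7
-- W to move --
(0,1): no bracket -> illegal
(0,2): flips 1 -> legal
(0,3): flips 1 -> legal
(0,4): no bracket -> illegal
(0,5): no bracket -> illegal
(1,1): no bracket -> illegal
(1,3): flips 1 -> legal
(1,4): flips 3 -> legal
(2,5): flips 3 -> legal
(3,5): flips 1 -> legal
(5,4): no bracket -> illegal
(5,5): no bracket -> illegal
W mobility = 6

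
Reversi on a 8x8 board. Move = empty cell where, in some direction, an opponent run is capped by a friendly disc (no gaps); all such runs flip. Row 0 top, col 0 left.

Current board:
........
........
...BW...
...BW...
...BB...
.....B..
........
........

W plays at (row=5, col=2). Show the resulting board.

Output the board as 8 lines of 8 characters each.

Place W at (5,2); scan 8 dirs for brackets.
Dir NW: first cell '.' (not opp) -> no flip
Dir N: first cell '.' (not opp) -> no flip
Dir NE: opp run (4,3) capped by W -> flip
Dir W: first cell '.' (not opp) -> no flip
Dir E: first cell '.' (not opp) -> no flip
Dir SW: first cell '.' (not opp) -> no flip
Dir S: first cell '.' (not opp) -> no flip
Dir SE: first cell '.' (not opp) -> no flip
All flips: (4,3)

Answer: ........
........
...BW...
...BW...
...WB...
..W..B..
........
........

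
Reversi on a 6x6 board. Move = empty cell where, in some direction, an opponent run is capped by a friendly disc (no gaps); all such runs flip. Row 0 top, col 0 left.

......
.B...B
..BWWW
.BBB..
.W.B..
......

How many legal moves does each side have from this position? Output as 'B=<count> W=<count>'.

-- B to move --
(1,2): no bracket -> illegal
(1,3): flips 1 -> legal
(1,4): flips 1 -> legal
(3,0): no bracket -> illegal
(3,4): no bracket -> illegal
(3,5): flips 1 -> legal
(4,0): no bracket -> illegal
(4,2): no bracket -> illegal
(5,0): flips 1 -> legal
(5,1): flips 1 -> legal
(5,2): no bracket -> illegal
B mobility = 5
-- W to move --
(0,0): no bracket -> illegal
(0,1): no bracket -> illegal
(0,2): no bracket -> illegal
(0,4): no bracket -> illegal
(0,5): flips 1 -> legal
(1,0): no bracket -> illegal
(1,2): no bracket -> illegal
(1,3): no bracket -> illegal
(1,4): no bracket -> illegal
(2,0): no bracket -> illegal
(2,1): flips 2 -> legal
(3,0): no bracket -> illegal
(3,4): no bracket -> illegal
(4,0): no bracket -> illegal
(4,2): flips 1 -> legal
(4,4): no bracket -> illegal
(5,2): no bracket -> illegal
(5,3): flips 2 -> legal
(5,4): no bracket -> illegal
W mobility = 4

Answer: B=5 W=4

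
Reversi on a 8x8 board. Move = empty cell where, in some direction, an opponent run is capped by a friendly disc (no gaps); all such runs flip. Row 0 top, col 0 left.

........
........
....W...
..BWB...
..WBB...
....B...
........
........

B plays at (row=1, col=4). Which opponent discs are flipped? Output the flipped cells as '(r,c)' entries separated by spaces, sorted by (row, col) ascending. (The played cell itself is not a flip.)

Dir NW: first cell '.' (not opp) -> no flip
Dir N: first cell '.' (not opp) -> no flip
Dir NE: first cell '.' (not opp) -> no flip
Dir W: first cell '.' (not opp) -> no flip
Dir E: first cell '.' (not opp) -> no flip
Dir SW: first cell '.' (not opp) -> no flip
Dir S: opp run (2,4) capped by B -> flip
Dir SE: first cell '.' (not opp) -> no flip

Answer: (2,4)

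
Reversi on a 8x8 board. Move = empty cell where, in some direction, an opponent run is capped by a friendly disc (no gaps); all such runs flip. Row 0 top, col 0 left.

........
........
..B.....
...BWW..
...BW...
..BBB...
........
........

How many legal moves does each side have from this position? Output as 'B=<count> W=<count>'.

-- B to move --
(2,3): no bracket -> illegal
(2,4): flips 2 -> legal
(2,5): flips 1 -> legal
(2,6): flips 2 -> legal
(3,6): flips 2 -> legal
(4,5): flips 1 -> legal
(4,6): no bracket -> illegal
(5,5): flips 1 -> legal
B mobility = 6
-- W to move --
(1,1): flips 2 -> legal
(1,2): no bracket -> illegal
(1,3): no bracket -> illegal
(2,1): no bracket -> illegal
(2,3): no bracket -> illegal
(2,4): no bracket -> illegal
(3,1): no bracket -> illegal
(3,2): flips 1 -> legal
(4,1): no bracket -> illegal
(4,2): flips 1 -> legal
(4,5): no bracket -> illegal
(5,1): no bracket -> illegal
(5,5): no bracket -> illegal
(6,1): flips 2 -> legal
(6,2): flips 1 -> legal
(6,3): no bracket -> illegal
(6,4): flips 1 -> legal
(6,5): no bracket -> illegal
W mobility = 6

Answer: B=6 W=6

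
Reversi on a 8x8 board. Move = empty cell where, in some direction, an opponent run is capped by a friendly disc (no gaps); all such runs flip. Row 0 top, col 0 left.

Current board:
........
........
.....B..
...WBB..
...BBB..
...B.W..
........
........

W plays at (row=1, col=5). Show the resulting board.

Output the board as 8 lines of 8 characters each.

Place W at (1,5); scan 8 dirs for brackets.
Dir NW: first cell '.' (not opp) -> no flip
Dir N: first cell '.' (not opp) -> no flip
Dir NE: first cell '.' (not opp) -> no flip
Dir W: first cell '.' (not opp) -> no flip
Dir E: first cell '.' (not opp) -> no flip
Dir SW: first cell '.' (not opp) -> no flip
Dir S: opp run (2,5) (3,5) (4,5) capped by W -> flip
Dir SE: first cell '.' (not opp) -> no flip
All flips: (2,5) (3,5) (4,5)

Answer: ........
.....W..
.....W..
...WBW..
...BBW..
...B.W..
........
........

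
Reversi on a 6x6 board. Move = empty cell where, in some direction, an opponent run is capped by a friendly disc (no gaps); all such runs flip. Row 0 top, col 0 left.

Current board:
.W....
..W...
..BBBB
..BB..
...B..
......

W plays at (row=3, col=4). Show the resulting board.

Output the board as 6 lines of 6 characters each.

Answer: .W....
..W...
..BWBB
..BBW.
...B..
......

Derivation:
Place W at (3,4); scan 8 dirs for brackets.
Dir NW: opp run (2,3) capped by W -> flip
Dir N: opp run (2,4), next='.' -> no flip
Dir NE: opp run (2,5), next=edge -> no flip
Dir W: opp run (3,3) (3,2), next='.' -> no flip
Dir E: first cell '.' (not opp) -> no flip
Dir SW: opp run (4,3), next='.' -> no flip
Dir S: first cell '.' (not opp) -> no flip
Dir SE: first cell '.' (not opp) -> no flip
All flips: (2,3)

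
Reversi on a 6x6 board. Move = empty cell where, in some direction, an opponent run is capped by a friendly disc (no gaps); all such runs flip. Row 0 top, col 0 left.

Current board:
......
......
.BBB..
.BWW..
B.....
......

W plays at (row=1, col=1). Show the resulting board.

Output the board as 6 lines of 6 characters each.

Place W at (1,1); scan 8 dirs for brackets.
Dir NW: first cell '.' (not opp) -> no flip
Dir N: first cell '.' (not opp) -> no flip
Dir NE: first cell '.' (not opp) -> no flip
Dir W: first cell '.' (not opp) -> no flip
Dir E: first cell '.' (not opp) -> no flip
Dir SW: first cell '.' (not opp) -> no flip
Dir S: opp run (2,1) (3,1), next='.' -> no flip
Dir SE: opp run (2,2) capped by W -> flip
All flips: (2,2)

Answer: ......
.W....
.BWB..
.BWW..
B.....
......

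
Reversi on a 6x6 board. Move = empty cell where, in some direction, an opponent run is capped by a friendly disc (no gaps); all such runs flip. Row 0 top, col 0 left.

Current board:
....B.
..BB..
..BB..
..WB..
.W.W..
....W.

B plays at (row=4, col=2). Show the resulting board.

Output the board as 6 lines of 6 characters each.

Place B at (4,2); scan 8 dirs for brackets.
Dir NW: first cell '.' (not opp) -> no flip
Dir N: opp run (3,2) capped by B -> flip
Dir NE: first cell 'B' (not opp) -> no flip
Dir W: opp run (4,1), next='.' -> no flip
Dir E: opp run (4,3), next='.' -> no flip
Dir SW: first cell '.' (not opp) -> no flip
Dir S: first cell '.' (not opp) -> no flip
Dir SE: first cell '.' (not opp) -> no flip
All flips: (3,2)

Answer: ....B.
..BB..
..BB..
..BB..
.WBW..
....W.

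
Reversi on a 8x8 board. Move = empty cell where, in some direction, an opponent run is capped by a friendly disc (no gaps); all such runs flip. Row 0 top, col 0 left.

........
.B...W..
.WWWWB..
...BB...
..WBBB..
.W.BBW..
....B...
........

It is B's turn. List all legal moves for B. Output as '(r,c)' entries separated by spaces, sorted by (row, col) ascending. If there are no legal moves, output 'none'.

Answer: (0,5) (0,6) (1,2) (1,3) (1,4) (2,0) (3,1) (4,1) (4,6) (5,6) (6,0) (6,5) (6,6)

Derivation:
(0,4): no bracket -> illegal
(0,5): flips 1 -> legal
(0,6): flips 2 -> legal
(1,0): no bracket -> illegal
(1,2): flips 1 -> legal
(1,3): flips 1 -> legal
(1,4): flips 1 -> legal
(1,6): no bracket -> illegal
(2,0): flips 4 -> legal
(2,6): no bracket -> illegal
(3,0): no bracket -> illegal
(3,1): flips 2 -> legal
(3,2): no bracket -> illegal
(3,5): no bracket -> illegal
(4,0): no bracket -> illegal
(4,1): flips 1 -> legal
(4,6): flips 1 -> legal
(5,0): no bracket -> illegal
(5,2): no bracket -> illegal
(5,6): flips 1 -> legal
(6,0): flips 2 -> legal
(6,1): no bracket -> illegal
(6,2): no bracket -> illegal
(6,5): flips 1 -> legal
(6,6): flips 1 -> legal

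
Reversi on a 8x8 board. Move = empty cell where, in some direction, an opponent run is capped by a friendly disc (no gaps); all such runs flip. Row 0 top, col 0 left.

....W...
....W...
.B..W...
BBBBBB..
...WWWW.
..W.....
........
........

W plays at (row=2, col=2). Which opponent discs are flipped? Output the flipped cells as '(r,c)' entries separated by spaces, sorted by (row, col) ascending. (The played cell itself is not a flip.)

Answer: (3,3)

Derivation:
Dir NW: first cell '.' (not opp) -> no flip
Dir N: first cell '.' (not opp) -> no flip
Dir NE: first cell '.' (not opp) -> no flip
Dir W: opp run (2,1), next='.' -> no flip
Dir E: first cell '.' (not opp) -> no flip
Dir SW: opp run (3,1), next='.' -> no flip
Dir S: opp run (3,2), next='.' -> no flip
Dir SE: opp run (3,3) capped by W -> flip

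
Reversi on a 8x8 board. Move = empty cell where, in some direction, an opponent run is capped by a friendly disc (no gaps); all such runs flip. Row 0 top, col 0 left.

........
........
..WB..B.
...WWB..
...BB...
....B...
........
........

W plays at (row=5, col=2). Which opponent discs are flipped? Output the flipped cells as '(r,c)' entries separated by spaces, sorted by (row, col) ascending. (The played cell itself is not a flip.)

Dir NW: first cell '.' (not opp) -> no flip
Dir N: first cell '.' (not opp) -> no flip
Dir NE: opp run (4,3) capped by W -> flip
Dir W: first cell '.' (not opp) -> no flip
Dir E: first cell '.' (not opp) -> no flip
Dir SW: first cell '.' (not opp) -> no flip
Dir S: first cell '.' (not opp) -> no flip
Dir SE: first cell '.' (not opp) -> no flip

Answer: (4,3)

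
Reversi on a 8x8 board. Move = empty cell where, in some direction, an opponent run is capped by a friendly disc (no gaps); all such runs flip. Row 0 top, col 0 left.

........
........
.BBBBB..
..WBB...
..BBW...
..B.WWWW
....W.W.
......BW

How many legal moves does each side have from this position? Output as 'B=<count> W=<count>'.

-- B to move --
(3,1): flips 1 -> legal
(3,5): no bracket -> illegal
(4,1): flips 1 -> legal
(4,5): flips 1 -> legal
(4,6): flips 2 -> legal
(4,7): no bracket -> illegal
(5,3): no bracket -> illegal
(6,3): no bracket -> illegal
(6,5): flips 1 -> legal
(6,7): no bracket -> illegal
(7,3): no bracket -> illegal
(7,4): flips 3 -> legal
(7,5): no bracket -> illegal
B mobility = 6
-- W to move --
(1,0): flips 1 -> legal
(1,1): flips 2 -> legal
(1,2): flips 1 -> legal
(1,3): no bracket -> illegal
(1,4): flips 3 -> legal
(1,5): no bracket -> illegal
(1,6): no bracket -> illegal
(2,0): no bracket -> illegal
(2,6): no bracket -> illegal
(3,0): no bracket -> illegal
(3,1): no bracket -> illegal
(3,5): flips 2 -> legal
(3,6): no bracket -> illegal
(4,1): flips 2 -> legal
(4,5): no bracket -> illegal
(5,1): no bracket -> illegal
(5,3): no bracket -> illegal
(6,1): no bracket -> illegal
(6,2): flips 2 -> legal
(6,3): no bracket -> illegal
(6,5): no bracket -> illegal
(6,7): no bracket -> illegal
(7,5): flips 1 -> legal
W mobility = 8

Answer: B=6 W=8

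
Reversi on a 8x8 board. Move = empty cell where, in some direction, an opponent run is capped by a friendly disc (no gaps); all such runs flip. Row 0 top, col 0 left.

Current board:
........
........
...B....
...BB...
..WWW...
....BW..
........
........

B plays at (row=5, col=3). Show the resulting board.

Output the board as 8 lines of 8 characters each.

Place B at (5,3); scan 8 dirs for brackets.
Dir NW: opp run (4,2), next='.' -> no flip
Dir N: opp run (4,3) capped by B -> flip
Dir NE: opp run (4,4), next='.' -> no flip
Dir W: first cell '.' (not opp) -> no flip
Dir E: first cell 'B' (not opp) -> no flip
Dir SW: first cell '.' (not opp) -> no flip
Dir S: first cell '.' (not opp) -> no flip
Dir SE: first cell '.' (not opp) -> no flip
All flips: (4,3)

Answer: ........
........
...B....
...BB...
..WBW...
...BBW..
........
........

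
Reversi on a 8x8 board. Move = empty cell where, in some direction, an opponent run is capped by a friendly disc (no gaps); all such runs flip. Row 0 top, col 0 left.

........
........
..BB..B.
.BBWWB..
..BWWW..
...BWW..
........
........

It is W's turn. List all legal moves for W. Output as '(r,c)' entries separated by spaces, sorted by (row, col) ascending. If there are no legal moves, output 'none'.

(1,1): flips 1 -> legal
(1,2): flips 1 -> legal
(1,3): flips 1 -> legal
(1,4): no bracket -> illegal
(1,5): no bracket -> illegal
(1,6): no bracket -> illegal
(1,7): flips 2 -> legal
(2,0): no bracket -> illegal
(2,1): flips 1 -> legal
(2,4): no bracket -> illegal
(2,5): flips 1 -> legal
(2,7): no bracket -> illegal
(3,0): flips 2 -> legal
(3,6): flips 1 -> legal
(3,7): no bracket -> illegal
(4,0): no bracket -> illegal
(4,1): flips 1 -> legal
(4,6): no bracket -> illegal
(5,1): flips 1 -> legal
(5,2): flips 1 -> legal
(6,2): flips 1 -> legal
(6,3): flips 1 -> legal
(6,4): no bracket -> illegal

Answer: (1,1) (1,2) (1,3) (1,7) (2,1) (2,5) (3,0) (3,6) (4,1) (5,1) (5,2) (6,2) (6,3)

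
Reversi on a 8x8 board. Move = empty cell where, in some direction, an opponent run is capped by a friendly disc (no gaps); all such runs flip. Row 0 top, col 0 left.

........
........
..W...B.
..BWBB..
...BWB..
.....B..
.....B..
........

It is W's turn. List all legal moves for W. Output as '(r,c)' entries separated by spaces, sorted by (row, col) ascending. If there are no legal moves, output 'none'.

Answer: (1,7) (2,4) (3,1) (3,6) (4,2) (4,6) (5,3) (6,6)

Derivation:
(1,5): no bracket -> illegal
(1,6): no bracket -> illegal
(1,7): flips 2 -> legal
(2,1): no bracket -> illegal
(2,3): no bracket -> illegal
(2,4): flips 1 -> legal
(2,5): no bracket -> illegal
(2,7): no bracket -> illegal
(3,1): flips 1 -> legal
(3,6): flips 2 -> legal
(3,7): no bracket -> illegal
(4,1): no bracket -> illegal
(4,2): flips 2 -> legal
(4,6): flips 1 -> legal
(5,2): no bracket -> illegal
(5,3): flips 1 -> legal
(5,4): no bracket -> illegal
(5,6): no bracket -> illegal
(6,4): no bracket -> illegal
(6,6): flips 1 -> legal
(7,4): no bracket -> illegal
(7,5): no bracket -> illegal
(7,6): no bracket -> illegal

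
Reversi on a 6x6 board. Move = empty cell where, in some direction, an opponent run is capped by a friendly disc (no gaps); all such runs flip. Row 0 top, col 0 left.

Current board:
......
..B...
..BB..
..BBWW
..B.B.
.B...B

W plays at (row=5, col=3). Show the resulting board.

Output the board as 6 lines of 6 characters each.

Place W at (5,3); scan 8 dirs for brackets.
Dir NW: opp run (4,2), next='.' -> no flip
Dir N: first cell '.' (not opp) -> no flip
Dir NE: opp run (4,4) capped by W -> flip
Dir W: first cell '.' (not opp) -> no flip
Dir E: first cell '.' (not opp) -> no flip
Dir SW: edge -> no flip
Dir S: edge -> no flip
Dir SE: edge -> no flip
All flips: (4,4)

Answer: ......
..B...
..BB..
..BBWW
..B.W.
.B.W.B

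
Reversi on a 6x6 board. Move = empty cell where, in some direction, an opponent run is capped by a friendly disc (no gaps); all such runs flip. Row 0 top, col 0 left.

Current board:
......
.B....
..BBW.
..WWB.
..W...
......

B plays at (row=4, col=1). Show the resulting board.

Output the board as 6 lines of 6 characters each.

Place B at (4,1); scan 8 dirs for brackets.
Dir NW: first cell '.' (not opp) -> no flip
Dir N: first cell '.' (not opp) -> no flip
Dir NE: opp run (3,2) capped by B -> flip
Dir W: first cell '.' (not opp) -> no flip
Dir E: opp run (4,2), next='.' -> no flip
Dir SW: first cell '.' (not opp) -> no flip
Dir S: first cell '.' (not opp) -> no flip
Dir SE: first cell '.' (not opp) -> no flip
All flips: (3,2)

Answer: ......
.B....
..BBW.
..BWB.
.BW...
......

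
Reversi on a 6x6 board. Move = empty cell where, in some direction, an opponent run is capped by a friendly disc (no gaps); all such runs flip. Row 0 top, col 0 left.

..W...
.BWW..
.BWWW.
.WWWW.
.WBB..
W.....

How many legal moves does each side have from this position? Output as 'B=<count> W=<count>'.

-- B to move --
(0,1): no bracket -> illegal
(0,3): flips 4 -> legal
(0,4): no bracket -> illegal
(1,4): flips 2 -> legal
(1,5): flips 2 -> legal
(2,0): flips 1 -> legal
(2,5): flips 4 -> legal
(3,0): no bracket -> illegal
(3,5): no bracket -> illegal
(4,0): flips 1 -> legal
(4,4): flips 2 -> legal
(4,5): no bracket -> illegal
(5,1): flips 2 -> legal
(5,2): no bracket -> illegal
B mobility = 8
-- W to move --
(0,0): flips 1 -> legal
(0,1): flips 2 -> legal
(1,0): flips 2 -> legal
(2,0): flips 2 -> legal
(3,0): flips 1 -> legal
(4,4): flips 2 -> legal
(5,1): flips 1 -> legal
(5,2): flips 2 -> legal
(5,3): flips 2 -> legal
(5,4): flips 1 -> legal
W mobility = 10

Answer: B=8 W=10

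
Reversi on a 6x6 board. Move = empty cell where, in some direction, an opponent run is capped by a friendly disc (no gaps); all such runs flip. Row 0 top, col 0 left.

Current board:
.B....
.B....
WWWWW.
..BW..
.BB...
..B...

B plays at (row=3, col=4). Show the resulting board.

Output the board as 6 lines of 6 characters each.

Answer: .B....
.B....
WWWWW.
..BBB.
.BB...
..B...

Derivation:
Place B at (3,4); scan 8 dirs for brackets.
Dir NW: opp run (2,3), next='.' -> no flip
Dir N: opp run (2,4), next='.' -> no flip
Dir NE: first cell '.' (not opp) -> no flip
Dir W: opp run (3,3) capped by B -> flip
Dir E: first cell '.' (not opp) -> no flip
Dir SW: first cell '.' (not opp) -> no flip
Dir S: first cell '.' (not opp) -> no flip
Dir SE: first cell '.' (not opp) -> no flip
All flips: (3,3)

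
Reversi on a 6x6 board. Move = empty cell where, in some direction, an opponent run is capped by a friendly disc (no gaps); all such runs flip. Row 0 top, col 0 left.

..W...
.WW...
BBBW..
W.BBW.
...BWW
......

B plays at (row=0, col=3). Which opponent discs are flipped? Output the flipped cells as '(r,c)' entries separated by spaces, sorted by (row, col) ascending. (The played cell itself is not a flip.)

Answer: (1,2)

Derivation:
Dir NW: edge -> no flip
Dir N: edge -> no flip
Dir NE: edge -> no flip
Dir W: opp run (0,2), next='.' -> no flip
Dir E: first cell '.' (not opp) -> no flip
Dir SW: opp run (1,2) capped by B -> flip
Dir S: first cell '.' (not opp) -> no flip
Dir SE: first cell '.' (not opp) -> no flip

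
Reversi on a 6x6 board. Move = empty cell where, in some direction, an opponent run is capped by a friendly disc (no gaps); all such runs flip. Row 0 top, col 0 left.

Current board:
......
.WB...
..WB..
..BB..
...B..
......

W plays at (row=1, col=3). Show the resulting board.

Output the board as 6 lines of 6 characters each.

Place W at (1,3); scan 8 dirs for brackets.
Dir NW: first cell '.' (not opp) -> no flip
Dir N: first cell '.' (not opp) -> no flip
Dir NE: first cell '.' (not opp) -> no flip
Dir W: opp run (1,2) capped by W -> flip
Dir E: first cell '.' (not opp) -> no flip
Dir SW: first cell 'W' (not opp) -> no flip
Dir S: opp run (2,3) (3,3) (4,3), next='.' -> no flip
Dir SE: first cell '.' (not opp) -> no flip
All flips: (1,2)

Answer: ......
.WWW..
..WB..
..BB..
...B..
......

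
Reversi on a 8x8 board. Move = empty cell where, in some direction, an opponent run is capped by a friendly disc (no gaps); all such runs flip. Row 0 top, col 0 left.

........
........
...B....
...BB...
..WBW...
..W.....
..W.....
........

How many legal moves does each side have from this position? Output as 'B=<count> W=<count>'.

Answer: B=6 W=3

Derivation:
-- B to move --
(3,1): no bracket -> illegal
(3,2): no bracket -> illegal
(3,5): no bracket -> illegal
(4,1): flips 1 -> legal
(4,5): flips 1 -> legal
(5,1): flips 1 -> legal
(5,3): no bracket -> illegal
(5,4): flips 1 -> legal
(5,5): flips 1 -> legal
(6,1): flips 1 -> legal
(6,3): no bracket -> illegal
(7,1): no bracket -> illegal
(7,2): no bracket -> illegal
(7,3): no bracket -> illegal
B mobility = 6
-- W to move --
(1,2): no bracket -> illegal
(1,3): no bracket -> illegal
(1,4): no bracket -> illegal
(2,2): flips 1 -> legal
(2,4): flips 2 -> legal
(2,5): flips 2 -> legal
(3,2): no bracket -> illegal
(3,5): no bracket -> illegal
(4,5): no bracket -> illegal
(5,3): no bracket -> illegal
(5,4): no bracket -> illegal
W mobility = 3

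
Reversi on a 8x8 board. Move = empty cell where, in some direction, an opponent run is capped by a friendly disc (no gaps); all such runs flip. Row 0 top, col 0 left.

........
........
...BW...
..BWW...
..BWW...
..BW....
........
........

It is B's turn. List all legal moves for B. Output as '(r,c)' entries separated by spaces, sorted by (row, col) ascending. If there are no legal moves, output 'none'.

Answer: (1,5) (2,5) (3,5) (4,5) (5,4) (6,3) (6,4)

Derivation:
(1,3): no bracket -> illegal
(1,4): no bracket -> illegal
(1,5): flips 2 -> legal
(2,2): no bracket -> illegal
(2,5): flips 3 -> legal
(3,5): flips 2 -> legal
(4,5): flips 3 -> legal
(5,4): flips 2 -> legal
(5,5): no bracket -> illegal
(6,2): no bracket -> illegal
(6,3): flips 3 -> legal
(6,4): flips 1 -> legal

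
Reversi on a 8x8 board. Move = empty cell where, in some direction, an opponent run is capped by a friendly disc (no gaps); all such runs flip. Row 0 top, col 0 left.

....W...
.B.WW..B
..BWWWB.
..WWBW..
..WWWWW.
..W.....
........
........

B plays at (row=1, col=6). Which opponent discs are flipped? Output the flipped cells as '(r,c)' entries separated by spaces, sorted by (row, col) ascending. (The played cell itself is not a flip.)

Answer: (2,5)

Derivation:
Dir NW: first cell '.' (not opp) -> no flip
Dir N: first cell '.' (not opp) -> no flip
Dir NE: first cell '.' (not opp) -> no flip
Dir W: first cell '.' (not opp) -> no flip
Dir E: first cell 'B' (not opp) -> no flip
Dir SW: opp run (2,5) capped by B -> flip
Dir S: first cell 'B' (not opp) -> no flip
Dir SE: first cell '.' (not opp) -> no flip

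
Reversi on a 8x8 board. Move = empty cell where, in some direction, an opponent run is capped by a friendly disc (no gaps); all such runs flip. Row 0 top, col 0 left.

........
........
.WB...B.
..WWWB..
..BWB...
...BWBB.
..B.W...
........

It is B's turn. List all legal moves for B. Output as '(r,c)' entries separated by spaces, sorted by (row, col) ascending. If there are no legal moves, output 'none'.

(1,0): no bracket -> illegal
(1,1): no bracket -> illegal
(1,2): no bracket -> illegal
(2,0): flips 1 -> legal
(2,3): flips 2 -> legal
(2,4): flips 2 -> legal
(2,5): no bracket -> illegal
(3,0): no bracket -> illegal
(3,1): flips 3 -> legal
(4,1): no bracket -> illegal
(4,5): no bracket -> illegal
(5,2): no bracket -> illegal
(6,3): no bracket -> illegal
(6,5): no bracket -> illegal
(7,3): flips 1 -> legal
(7,4): flips 2 -> legal
(7,5): flips 1 -> legal

Answer: (2,0) (2,3) (2,4) (3,1) (7,3) (7,4) (7,5)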